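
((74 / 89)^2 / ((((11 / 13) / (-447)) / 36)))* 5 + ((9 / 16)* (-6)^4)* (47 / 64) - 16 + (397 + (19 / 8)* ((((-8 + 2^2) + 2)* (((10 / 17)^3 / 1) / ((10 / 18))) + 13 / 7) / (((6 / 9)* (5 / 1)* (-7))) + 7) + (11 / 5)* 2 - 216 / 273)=-5654467015797997543 / 87258727075520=-64801.16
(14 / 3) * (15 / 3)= 70 / 3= 23.33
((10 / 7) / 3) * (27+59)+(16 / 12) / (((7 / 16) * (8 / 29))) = 52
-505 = -505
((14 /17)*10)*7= 980 /17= 57.65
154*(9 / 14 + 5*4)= 3179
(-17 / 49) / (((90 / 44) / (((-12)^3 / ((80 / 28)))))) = 17952 / 175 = 102.58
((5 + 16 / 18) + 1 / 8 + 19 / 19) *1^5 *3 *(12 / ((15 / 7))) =707 / 6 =117.83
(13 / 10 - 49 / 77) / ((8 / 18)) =657 / 440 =1.49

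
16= 16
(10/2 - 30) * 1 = -25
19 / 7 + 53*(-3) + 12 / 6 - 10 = -1150 / 7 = -164.29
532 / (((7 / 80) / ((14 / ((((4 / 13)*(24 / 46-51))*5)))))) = -1272544 / 1161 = -1096.08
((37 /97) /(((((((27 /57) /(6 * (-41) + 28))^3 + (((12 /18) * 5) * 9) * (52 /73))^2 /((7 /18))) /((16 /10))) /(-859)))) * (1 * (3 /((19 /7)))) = -8822743348496498229273802607872 /17880215836130198143967163254895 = -0.49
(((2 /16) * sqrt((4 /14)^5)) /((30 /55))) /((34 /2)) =11 * sqrt(14) /69972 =0.00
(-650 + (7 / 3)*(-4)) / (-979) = 1978 / 2937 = 0.67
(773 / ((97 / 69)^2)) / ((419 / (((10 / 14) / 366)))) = 6133755 / 3366784834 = 0.00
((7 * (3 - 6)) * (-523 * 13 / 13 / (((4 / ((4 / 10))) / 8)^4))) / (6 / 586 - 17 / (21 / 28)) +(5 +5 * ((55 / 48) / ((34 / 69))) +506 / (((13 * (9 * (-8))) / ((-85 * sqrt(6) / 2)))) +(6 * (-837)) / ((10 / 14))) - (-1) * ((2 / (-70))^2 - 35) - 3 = -343667987335711 / 47397700000 +21505 * sqrt(6) / 936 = -7194.45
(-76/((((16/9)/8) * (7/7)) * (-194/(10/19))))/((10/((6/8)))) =27/388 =0.07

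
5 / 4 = 1.25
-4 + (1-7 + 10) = 0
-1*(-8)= 8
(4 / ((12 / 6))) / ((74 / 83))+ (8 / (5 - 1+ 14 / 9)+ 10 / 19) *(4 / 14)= 345091 / 123025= 2.81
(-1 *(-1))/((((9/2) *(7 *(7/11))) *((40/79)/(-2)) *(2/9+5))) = -869/23030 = -0.04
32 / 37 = 0.86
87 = 87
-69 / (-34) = 69 / 34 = 2.03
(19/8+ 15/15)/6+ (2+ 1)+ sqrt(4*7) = 57/16+ 2*sqrt(7) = 8.85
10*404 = 4040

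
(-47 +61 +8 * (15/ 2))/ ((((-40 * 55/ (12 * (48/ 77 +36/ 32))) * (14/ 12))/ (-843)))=302334363/ 592900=509.92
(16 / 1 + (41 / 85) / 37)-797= -780.99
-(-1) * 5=5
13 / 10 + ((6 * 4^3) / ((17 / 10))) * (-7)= -268579 / 170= -1579.88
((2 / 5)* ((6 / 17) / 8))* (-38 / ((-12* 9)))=19 / 3060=0.01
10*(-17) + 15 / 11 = -1855 / 11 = -168.64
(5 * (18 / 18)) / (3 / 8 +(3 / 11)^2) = 11.13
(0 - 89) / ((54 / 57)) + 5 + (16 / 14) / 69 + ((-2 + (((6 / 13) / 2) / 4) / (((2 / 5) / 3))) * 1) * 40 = -5712139 / 37674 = -151.62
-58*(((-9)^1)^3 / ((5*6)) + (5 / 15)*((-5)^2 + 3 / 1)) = 13021 / 15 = 868.07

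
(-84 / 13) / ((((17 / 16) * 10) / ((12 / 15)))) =-2688 / 5525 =-0.49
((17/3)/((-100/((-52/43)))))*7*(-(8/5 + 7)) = -1547/375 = -4.13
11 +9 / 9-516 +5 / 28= -14107 / 28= -503.82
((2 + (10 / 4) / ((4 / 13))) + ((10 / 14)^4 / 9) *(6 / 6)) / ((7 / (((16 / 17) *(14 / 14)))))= 3510658 / 2571471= 1.37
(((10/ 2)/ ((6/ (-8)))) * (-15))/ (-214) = -50/ 107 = -0.47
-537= -537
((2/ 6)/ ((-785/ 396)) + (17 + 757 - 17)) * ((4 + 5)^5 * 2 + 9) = 70168904091/ 785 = 89387138.97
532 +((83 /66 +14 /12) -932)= -13120 /33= -397.58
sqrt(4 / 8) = 0.71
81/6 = 27/2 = 13.50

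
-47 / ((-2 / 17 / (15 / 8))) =11985 / 16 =749.06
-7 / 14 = -1 / 2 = -0.50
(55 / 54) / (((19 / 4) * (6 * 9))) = 55 / 13851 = 0.00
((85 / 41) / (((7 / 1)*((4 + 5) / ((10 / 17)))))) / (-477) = -50 / 1232091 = -0.00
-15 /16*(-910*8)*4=27300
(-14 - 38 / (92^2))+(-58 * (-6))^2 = 512452861 / 4232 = 121090.00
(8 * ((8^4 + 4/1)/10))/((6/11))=18040/3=6013.33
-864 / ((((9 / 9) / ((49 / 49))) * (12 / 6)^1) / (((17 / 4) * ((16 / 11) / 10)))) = -14688 / 55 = -267.05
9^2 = 81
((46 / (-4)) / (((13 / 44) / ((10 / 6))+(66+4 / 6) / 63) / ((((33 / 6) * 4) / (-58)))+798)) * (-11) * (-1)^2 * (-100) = -5785857000 / 363499481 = -15.92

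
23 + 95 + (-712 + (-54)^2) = 2322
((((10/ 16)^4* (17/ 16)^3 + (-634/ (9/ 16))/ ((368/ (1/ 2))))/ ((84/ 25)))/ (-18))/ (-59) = -117068952425/ 309809010180096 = -0.00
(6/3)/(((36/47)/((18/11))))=47/11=4.27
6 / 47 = 0.13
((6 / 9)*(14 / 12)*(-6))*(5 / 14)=-5 / 3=-1.67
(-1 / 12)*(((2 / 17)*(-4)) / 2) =1 / 51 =0.02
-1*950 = -950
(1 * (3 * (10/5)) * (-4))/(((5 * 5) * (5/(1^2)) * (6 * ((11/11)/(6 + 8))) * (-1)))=56/125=0.45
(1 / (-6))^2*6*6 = 1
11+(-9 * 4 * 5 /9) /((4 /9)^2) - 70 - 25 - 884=-4277 /4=-1069.25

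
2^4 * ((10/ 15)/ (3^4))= 32/ 243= 0.13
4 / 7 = 0.57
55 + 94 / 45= 2569 / 45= 57.09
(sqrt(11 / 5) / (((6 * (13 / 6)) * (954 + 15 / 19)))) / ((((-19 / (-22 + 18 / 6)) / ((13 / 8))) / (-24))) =-19 * sqrt(55) / 30235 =-0.00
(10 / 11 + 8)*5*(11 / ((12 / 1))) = 245 / 6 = 40.83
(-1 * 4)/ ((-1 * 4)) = 1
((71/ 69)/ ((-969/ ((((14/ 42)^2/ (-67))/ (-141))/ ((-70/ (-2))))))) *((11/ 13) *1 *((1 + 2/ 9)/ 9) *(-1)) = 8591/ 209510458904565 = 0.00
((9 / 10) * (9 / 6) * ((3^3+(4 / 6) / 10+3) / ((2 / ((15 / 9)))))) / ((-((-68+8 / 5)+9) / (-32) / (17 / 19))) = -16.87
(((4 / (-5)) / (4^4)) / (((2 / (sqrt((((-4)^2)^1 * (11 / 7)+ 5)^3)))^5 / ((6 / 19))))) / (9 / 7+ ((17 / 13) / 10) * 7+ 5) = -726175837237990269 * sqrt(1477) / 52498876570112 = -531596.40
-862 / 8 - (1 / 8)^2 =-6897 / 64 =-107.77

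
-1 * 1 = -1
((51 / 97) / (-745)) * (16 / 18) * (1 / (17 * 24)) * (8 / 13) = -8 / 8455005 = -0.00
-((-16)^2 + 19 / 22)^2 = -31933801 / 484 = -65978.93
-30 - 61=-91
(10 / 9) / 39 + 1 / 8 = 431 / 2808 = 0.15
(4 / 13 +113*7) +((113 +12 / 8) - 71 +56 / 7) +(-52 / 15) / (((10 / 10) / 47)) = 265151 / 390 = 679.87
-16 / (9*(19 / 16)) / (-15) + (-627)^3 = -632251679639 / 2565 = -246491882.90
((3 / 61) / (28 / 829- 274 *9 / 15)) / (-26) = 12435 / 1080538628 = 0.00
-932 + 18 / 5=-4642 / 5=-928.40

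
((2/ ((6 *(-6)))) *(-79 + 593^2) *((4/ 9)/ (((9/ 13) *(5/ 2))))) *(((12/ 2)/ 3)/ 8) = -304694/ 243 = -1253.88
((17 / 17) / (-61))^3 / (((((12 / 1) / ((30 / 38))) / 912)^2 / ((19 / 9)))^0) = -0.00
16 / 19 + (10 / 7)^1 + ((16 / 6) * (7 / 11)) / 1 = 17414 / 4389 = 3.97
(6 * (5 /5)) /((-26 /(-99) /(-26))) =-594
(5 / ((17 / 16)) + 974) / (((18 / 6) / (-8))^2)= 354944 / 51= 6959.69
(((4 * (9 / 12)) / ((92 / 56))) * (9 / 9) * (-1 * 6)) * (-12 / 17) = 3024 / 391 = 7.73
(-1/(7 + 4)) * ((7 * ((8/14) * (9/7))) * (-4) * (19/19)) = 144/77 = 1.87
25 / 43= 0.58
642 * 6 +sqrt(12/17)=3852.84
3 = 3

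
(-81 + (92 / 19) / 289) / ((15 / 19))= -444679 / 4335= -102.58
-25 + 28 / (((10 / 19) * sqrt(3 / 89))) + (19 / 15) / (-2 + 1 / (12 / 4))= -644 / 25 + 266 * sqrt(267) / 15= 264.01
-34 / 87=-0.39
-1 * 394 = -394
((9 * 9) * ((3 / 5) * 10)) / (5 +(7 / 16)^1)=2592 / 29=89.38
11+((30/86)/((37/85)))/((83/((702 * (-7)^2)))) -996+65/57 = -651.74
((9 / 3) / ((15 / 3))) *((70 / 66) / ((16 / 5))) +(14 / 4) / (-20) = 21 / 880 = 0.02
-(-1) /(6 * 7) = 1 /42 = 0.02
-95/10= -19/2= -9.50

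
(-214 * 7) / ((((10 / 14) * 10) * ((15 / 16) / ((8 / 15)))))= -671104 / 5625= -119.31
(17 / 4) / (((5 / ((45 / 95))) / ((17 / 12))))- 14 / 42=1081 / 4560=0.24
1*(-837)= -837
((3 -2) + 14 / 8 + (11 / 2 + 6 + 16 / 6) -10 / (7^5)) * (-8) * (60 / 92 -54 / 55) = 948452878 / 21260855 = 44.61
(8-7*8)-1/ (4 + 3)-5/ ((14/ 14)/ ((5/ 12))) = -4219/ 84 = -50.23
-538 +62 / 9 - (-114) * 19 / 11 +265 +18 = -5069 / 99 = -51.20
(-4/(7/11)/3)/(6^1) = -22/63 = -0.35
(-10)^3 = -1000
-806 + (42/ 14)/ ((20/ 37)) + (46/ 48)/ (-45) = -864509/ 1080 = -800.47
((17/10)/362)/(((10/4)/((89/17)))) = 89/9050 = 0.01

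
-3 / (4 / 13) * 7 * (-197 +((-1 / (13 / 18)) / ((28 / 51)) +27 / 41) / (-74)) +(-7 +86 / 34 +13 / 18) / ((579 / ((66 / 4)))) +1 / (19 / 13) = 13444.11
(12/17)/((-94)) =-6/799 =-0.01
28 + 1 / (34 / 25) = 977 / 34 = 28.74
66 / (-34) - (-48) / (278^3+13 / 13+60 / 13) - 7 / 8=-35657839701 / 12661801688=-2.82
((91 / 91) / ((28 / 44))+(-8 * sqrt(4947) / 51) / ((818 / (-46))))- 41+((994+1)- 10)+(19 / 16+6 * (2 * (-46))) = 184 * sqrt(4947) / 20859+44213 / 112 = 395.38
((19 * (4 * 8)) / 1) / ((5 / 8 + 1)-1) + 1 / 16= 77829 / 80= 972.86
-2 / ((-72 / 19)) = 19 / 36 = 0.53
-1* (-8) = 8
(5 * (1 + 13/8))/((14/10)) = 9.38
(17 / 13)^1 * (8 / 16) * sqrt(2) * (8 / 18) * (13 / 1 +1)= 476 * sqrt(2) / 117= 5.75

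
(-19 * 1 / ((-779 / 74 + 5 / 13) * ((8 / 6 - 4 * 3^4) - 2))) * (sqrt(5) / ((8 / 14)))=-0.02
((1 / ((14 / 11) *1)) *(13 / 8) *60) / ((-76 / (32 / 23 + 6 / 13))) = -45705 / 24472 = -1.87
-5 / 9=-0.56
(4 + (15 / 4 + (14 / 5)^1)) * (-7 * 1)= -1477 / 20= -73.85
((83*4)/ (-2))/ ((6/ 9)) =-249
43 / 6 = 7.17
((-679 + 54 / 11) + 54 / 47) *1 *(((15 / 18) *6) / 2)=-1739555 / 1034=-1682.35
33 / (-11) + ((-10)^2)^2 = 9997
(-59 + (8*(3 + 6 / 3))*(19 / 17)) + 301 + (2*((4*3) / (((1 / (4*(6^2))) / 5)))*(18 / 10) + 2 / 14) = 3735511 / 119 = 31390.85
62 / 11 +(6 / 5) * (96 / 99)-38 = -156 / 5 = -31.20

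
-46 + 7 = -39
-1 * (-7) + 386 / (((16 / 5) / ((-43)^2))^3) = 152502883571461 / 2048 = 74464298618.88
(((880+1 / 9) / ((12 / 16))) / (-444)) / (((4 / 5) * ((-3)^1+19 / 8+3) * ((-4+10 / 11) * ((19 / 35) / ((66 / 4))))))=167727175 / 12261726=13.68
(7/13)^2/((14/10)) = 35/169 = 0.21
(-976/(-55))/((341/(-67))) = -65392/18755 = -3.49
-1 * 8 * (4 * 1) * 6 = -192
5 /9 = 0.56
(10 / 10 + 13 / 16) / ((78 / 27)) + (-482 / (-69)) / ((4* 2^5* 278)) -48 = -756036215 / 15959424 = -47.37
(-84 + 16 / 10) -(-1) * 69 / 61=-24787 / 305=-81.27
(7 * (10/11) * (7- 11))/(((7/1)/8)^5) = -1310720/26411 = -49.63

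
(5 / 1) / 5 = 1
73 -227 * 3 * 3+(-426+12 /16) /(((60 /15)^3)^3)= -2065696421 /1048576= -1970.00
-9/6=-3/2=-1.50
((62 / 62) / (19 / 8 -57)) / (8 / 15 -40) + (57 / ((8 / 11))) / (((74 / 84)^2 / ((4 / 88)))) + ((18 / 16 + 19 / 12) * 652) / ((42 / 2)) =13369097747 / 150759756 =88.68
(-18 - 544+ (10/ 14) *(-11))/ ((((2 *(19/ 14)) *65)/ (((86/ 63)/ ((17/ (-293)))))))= 100514822/ 1322685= 75.99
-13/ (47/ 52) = -676/ 47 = -14.38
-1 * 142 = -142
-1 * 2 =-2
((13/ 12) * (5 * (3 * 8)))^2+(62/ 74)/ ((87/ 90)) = 18134630/ 1073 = 16900.87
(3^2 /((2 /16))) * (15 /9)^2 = 200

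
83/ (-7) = -83/ 7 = -11.86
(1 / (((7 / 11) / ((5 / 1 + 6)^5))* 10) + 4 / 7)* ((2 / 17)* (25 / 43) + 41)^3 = 47933747107950486861 / 27343252370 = 1753037512.12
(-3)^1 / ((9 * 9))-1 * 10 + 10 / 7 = -8.61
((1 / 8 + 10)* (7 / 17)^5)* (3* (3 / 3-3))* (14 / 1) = -28588707 / 2839714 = -10.07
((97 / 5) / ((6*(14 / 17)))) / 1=3.93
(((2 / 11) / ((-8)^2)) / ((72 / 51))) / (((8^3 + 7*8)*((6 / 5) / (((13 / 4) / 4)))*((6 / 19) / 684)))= 398905 / 76775424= 0.01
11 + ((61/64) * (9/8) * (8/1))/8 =6181/512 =12.07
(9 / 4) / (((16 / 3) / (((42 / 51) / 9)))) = 21 / 544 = 0.04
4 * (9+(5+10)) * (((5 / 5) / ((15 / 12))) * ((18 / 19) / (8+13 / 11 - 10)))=-8448 / 95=-88.93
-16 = -16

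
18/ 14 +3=30/ 7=4.29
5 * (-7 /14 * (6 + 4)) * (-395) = 9875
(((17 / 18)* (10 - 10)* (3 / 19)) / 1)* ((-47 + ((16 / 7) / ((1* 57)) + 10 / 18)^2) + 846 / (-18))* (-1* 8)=0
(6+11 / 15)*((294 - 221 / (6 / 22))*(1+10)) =-1720939 / 45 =-38243.09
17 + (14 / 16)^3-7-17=-3241 / 512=-6.33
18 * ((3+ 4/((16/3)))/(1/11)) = 1485/2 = 742.50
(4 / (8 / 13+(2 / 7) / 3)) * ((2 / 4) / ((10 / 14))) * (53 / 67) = 101283 / 32495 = 3.12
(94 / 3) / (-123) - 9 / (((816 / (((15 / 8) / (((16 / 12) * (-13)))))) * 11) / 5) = -116750093 / 459283968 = -0.25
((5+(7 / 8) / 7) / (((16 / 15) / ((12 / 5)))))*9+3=3417 / 32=106.78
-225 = -225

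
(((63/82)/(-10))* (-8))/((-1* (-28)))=9/410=0.02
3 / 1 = 3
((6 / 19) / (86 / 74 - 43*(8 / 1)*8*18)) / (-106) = 111 / 1845618523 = 0.00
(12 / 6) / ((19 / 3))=6 / 19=0.32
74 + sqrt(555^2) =629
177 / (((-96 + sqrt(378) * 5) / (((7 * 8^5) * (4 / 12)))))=216530944 / 39 + 33832960 * sqrt(42) / 39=11174194.48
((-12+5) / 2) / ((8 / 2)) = -7 / 8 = -0.88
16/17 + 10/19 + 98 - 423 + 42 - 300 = -187835/323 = -581.53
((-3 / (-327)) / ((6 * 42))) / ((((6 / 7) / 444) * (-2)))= -37 / 3924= -0.01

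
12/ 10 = 6/ 5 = 1.20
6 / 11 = 0.55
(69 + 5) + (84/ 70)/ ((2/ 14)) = 412/ 5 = 82.40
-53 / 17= -3.12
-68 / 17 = -4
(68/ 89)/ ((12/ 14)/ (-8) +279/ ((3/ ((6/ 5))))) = 9520/ 1389201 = 0.01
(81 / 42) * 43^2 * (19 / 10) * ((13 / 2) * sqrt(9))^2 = 1442724777 / 560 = 2576294.24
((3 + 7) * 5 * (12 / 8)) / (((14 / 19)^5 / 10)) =928537125 / 268912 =3452.94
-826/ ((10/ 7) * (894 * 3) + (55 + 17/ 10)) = -57820/ 272169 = -0.21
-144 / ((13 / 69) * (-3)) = 3312 / 13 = 254.77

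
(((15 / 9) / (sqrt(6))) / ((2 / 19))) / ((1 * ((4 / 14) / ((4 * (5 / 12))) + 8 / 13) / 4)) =43225 * sqrt(6) / 3222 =32.86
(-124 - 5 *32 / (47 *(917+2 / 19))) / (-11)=20311188 / 1801745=11.27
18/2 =9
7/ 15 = 0.47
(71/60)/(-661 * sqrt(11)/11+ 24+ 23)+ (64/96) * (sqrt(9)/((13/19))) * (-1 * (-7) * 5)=32926758409/321845160 - 46931 * sqrt(11)/24757320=102.30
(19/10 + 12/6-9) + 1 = -41/10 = -4.10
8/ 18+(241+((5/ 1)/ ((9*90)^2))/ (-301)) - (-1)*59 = 11866720319/ 39497220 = 300.44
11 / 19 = 0.58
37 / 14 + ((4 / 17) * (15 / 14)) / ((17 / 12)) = 11413 / 4046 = 2.82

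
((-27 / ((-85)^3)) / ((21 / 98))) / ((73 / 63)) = 7938 / 44831125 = 0.00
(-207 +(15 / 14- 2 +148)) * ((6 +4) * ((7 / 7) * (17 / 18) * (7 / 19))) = -71315 / 342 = -208.52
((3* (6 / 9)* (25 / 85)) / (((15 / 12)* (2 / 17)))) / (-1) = -4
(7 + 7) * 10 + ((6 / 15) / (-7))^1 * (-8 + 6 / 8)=9829 / 70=140.41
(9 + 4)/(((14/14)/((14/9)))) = 182/9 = 20.22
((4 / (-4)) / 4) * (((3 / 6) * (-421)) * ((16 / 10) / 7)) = 421 / 35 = 12.03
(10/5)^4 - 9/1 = 7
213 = 213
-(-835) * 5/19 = 4175/19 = 219.74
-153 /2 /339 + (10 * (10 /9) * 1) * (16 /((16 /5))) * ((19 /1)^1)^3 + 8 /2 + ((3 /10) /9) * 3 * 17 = 1937695337 /5085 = 381061.03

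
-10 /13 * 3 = -30 /13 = -2.31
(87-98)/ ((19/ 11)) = -6.37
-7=-7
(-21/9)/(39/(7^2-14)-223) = 245/23298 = 0.01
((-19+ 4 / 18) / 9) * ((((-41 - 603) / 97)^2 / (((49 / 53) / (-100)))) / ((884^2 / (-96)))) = -89718400 / 73418427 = -1.22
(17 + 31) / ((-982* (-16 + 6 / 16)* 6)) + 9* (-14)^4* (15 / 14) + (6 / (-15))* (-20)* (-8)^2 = 22767179032 / 61375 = 370952.00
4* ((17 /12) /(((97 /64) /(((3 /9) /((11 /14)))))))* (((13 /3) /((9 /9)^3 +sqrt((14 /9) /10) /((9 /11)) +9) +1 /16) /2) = 1376046028 /3492159759 - 99008* sqrt(35) /35274341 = 0.38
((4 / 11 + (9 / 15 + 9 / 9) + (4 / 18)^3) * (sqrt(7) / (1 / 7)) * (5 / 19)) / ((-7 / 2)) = -158344 * sqrt(7) / 152361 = -2.75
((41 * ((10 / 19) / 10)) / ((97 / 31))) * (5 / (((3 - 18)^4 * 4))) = 1271 / 74641500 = 0.00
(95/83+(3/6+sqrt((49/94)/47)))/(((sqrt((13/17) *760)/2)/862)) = 3017 *sqrt(20995)/58045+9051 *sqrt(41990)/15770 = 125.14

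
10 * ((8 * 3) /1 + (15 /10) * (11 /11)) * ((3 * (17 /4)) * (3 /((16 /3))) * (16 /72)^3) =1445 /72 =20.07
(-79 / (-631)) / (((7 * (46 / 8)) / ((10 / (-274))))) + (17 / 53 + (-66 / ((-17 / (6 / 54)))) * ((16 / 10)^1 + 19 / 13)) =4013510987063 / 2445317212065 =1.64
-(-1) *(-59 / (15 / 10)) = -118 / 3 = -39.33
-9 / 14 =-0.64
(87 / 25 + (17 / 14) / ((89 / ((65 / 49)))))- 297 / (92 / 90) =-5038514723 / 17553025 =-287.05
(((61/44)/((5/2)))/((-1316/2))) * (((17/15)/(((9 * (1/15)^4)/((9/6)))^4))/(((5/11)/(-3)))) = 672734761962890625/21056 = 31949789226960.99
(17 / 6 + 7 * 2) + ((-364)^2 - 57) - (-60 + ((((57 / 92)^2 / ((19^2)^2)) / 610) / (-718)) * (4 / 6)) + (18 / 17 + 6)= 4522392180865670953 / 34125365868960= 132522.89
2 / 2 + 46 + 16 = 63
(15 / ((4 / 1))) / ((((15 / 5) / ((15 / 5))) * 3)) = 5 / 4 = 1.25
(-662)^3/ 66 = -145058764/ 33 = -4395720.12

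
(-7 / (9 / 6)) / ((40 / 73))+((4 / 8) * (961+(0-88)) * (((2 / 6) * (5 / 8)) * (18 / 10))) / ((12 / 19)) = 240629 / 960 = 250.66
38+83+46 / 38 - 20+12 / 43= 83734 / 817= 102.49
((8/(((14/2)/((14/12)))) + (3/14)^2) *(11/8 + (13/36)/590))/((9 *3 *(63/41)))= 69394837/1517428080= 0.05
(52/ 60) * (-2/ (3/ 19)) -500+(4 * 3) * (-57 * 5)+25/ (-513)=-10083083/ 2565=-3931.03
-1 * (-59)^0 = -1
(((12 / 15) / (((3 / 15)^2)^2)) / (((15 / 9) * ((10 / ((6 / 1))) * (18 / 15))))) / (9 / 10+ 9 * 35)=500 / 1053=0.47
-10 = -10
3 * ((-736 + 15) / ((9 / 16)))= -11536 / 3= -3845.33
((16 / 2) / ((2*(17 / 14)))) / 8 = 7 / 17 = 0.41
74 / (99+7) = 0.70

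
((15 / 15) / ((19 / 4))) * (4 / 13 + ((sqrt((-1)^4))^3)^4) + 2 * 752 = 371556 / 247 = 1504.28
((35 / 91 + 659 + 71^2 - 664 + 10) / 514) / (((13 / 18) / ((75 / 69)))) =14760675 / 998959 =14.78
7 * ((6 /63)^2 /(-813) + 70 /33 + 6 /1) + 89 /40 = 1331299561 /22536360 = 59.07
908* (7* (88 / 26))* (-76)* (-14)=297562496 / 13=22889422.77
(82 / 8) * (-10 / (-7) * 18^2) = 33210 / 7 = 4744.29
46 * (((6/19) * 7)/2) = 966/19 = 50.84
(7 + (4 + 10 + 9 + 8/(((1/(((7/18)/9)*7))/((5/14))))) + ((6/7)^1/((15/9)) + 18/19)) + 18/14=258641/7695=33.61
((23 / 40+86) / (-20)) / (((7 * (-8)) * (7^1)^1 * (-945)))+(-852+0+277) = -575.00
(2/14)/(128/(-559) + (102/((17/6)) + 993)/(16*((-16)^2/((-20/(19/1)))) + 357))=-9878089/35965601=-0.27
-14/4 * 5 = -35/2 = -17.50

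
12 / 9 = 4 / 3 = 1.33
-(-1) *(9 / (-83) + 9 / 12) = 213 / 332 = 0.64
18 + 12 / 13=246 / 13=18.92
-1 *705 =-705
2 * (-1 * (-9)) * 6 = 108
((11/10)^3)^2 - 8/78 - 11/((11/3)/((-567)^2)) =-37614147909121/39000000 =-964465.33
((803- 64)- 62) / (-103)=-677 / 103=-6.57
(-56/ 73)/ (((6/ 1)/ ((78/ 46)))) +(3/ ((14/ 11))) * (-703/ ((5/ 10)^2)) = -77904790/ 11753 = -6628.50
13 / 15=0.87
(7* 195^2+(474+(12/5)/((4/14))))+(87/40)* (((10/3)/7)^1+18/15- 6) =186653597/700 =266648.00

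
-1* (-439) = 439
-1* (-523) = 523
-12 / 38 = -6 / 19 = -0.32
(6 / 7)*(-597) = -511.71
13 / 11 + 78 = 871 / 11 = 79.18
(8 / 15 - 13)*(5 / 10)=-187 / 30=-6.23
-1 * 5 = -5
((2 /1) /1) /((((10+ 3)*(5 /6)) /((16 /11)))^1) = 192 /715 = 0.27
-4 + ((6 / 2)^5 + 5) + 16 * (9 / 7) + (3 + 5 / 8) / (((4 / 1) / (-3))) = 58655 / 224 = 261.85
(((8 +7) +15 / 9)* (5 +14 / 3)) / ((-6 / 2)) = -1450 / 27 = -53.70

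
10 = 10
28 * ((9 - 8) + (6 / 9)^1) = 140 / 3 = 46.67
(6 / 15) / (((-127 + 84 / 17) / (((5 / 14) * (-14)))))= 34 / 2075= 0.02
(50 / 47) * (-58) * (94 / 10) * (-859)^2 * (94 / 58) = -693608140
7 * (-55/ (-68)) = 385/ 68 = 5.66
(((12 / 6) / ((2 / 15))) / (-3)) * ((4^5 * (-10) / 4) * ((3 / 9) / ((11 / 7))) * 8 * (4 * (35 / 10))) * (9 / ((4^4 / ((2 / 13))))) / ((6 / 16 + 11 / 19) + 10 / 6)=21450240 / 34177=627.62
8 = 8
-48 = -48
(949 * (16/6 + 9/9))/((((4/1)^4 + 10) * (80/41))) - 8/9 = 1113757/191520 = 5.82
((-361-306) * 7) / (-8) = 4669 / 8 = 583.62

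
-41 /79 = -0.52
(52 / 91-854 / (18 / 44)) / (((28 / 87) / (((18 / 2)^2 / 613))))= -25737210 / 30037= -856.85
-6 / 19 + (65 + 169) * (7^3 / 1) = 1524972 / 19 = 80261.68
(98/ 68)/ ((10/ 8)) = 98/ 85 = 1.15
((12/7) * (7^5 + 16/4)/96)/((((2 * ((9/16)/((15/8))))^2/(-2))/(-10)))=2101375/126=16677.58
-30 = -30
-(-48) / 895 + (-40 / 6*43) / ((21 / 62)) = -47718376 / 56385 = -846.30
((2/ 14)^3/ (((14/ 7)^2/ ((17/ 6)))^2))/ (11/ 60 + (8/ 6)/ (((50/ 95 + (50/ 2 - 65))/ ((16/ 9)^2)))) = 2926125/ 153186544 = 0.02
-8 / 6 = -1.33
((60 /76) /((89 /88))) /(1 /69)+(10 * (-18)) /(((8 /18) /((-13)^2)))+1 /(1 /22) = -115612213 /1691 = -68369.14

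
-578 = -578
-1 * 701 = -701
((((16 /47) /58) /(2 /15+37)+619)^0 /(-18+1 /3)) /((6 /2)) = -1 /53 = -0.02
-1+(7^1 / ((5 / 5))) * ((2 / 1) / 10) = 2 / 5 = 0.40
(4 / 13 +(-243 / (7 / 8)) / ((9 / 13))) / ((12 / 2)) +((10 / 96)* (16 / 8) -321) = -387.60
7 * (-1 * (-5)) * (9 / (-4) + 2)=-35 / 4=-8.75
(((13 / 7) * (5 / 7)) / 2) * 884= 28730 / 49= 586.33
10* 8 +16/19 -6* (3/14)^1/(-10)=107691/1330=80.97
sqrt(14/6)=1.53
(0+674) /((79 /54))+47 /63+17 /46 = 105731015 /228942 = 461.82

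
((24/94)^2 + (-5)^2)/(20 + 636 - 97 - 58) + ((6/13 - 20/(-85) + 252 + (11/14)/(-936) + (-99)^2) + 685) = 882507823312051/82179783504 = 10738.75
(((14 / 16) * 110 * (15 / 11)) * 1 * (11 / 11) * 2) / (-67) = -525 / 134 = -3.92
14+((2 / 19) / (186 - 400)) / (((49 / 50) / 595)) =194984 / 14231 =13.70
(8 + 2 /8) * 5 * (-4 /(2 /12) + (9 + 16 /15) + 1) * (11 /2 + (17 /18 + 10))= -8773.11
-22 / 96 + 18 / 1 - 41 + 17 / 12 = -349 / 16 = -21.81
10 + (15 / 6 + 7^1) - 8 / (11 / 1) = 413 / 22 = 18.77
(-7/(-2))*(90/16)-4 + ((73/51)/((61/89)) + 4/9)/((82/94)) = 113822431/6122448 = 18.59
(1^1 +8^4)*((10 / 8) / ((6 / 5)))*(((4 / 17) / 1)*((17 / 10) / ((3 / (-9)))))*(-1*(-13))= -266305 / 4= -66576.25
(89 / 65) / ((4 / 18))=801 / 130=6.16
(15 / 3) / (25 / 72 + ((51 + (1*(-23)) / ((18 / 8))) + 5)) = 40 / 369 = 0.11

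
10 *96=960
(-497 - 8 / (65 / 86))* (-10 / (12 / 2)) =32993 / 39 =845.97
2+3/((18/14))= 13/3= 4.33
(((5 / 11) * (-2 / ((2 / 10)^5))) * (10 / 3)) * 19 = -5937500 / 33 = -179924.24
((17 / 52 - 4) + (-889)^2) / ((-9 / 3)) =-41096501 / 156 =-263439.11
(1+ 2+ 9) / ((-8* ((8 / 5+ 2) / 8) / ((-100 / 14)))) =500 / 21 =23.81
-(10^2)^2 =-10000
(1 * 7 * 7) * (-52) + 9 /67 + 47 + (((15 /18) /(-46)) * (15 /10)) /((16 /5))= -493292427 /197248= -2500.87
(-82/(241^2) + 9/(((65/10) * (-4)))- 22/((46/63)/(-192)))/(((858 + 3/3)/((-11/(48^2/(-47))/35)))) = 103873878132761/2405907644474880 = 0.04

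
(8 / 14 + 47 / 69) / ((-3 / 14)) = -1210 / 207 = -5.85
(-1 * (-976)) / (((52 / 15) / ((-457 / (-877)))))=1672620 / 11401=146.71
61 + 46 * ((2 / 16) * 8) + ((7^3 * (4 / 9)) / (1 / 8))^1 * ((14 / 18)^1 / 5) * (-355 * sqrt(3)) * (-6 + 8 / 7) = 566681.43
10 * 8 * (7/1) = 560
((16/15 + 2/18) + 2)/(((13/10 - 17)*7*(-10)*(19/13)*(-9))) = -0.00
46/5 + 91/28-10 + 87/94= 3173/940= 3.38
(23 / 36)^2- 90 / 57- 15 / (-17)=-120733 / 418608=-0.29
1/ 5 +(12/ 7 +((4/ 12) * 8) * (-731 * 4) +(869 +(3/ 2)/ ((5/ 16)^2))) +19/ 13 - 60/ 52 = -47165878/ 6825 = -6910.75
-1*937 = -937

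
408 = 408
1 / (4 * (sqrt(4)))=1 / 8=0.12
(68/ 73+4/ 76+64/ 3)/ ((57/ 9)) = 92863/ 26353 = 3.52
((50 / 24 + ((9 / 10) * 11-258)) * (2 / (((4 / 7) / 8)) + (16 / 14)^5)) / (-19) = 619179667 / 1596665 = 387.80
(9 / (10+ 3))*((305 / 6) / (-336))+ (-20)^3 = -23296305 / 2912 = -8000.10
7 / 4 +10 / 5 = 15 / 4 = 3.75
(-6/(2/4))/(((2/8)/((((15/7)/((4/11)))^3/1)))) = -13476375/1372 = -9822.43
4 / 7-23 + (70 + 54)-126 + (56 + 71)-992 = -6226 / 7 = -889.43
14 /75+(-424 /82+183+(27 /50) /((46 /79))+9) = 53169167 /282900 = 187.94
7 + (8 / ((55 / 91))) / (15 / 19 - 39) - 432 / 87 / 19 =70319329 / 11000715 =6.39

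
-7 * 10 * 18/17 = -1260/17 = -74.12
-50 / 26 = -25 / 13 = -1.92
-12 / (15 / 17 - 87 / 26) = 1768 / 363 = 4.87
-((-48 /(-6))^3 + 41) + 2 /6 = -1658 /3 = -552.67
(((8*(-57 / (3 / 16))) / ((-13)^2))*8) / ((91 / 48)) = -933888 / 15379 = -60.72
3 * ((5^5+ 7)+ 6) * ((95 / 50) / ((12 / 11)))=327921 / 20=16396.05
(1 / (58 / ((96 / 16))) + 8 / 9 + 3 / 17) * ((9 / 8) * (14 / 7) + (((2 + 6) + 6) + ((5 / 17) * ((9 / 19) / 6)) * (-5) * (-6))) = 19.81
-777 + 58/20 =-7741/10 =-774.10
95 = 95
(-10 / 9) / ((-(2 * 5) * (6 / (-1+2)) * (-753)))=-1 / 40662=-0.00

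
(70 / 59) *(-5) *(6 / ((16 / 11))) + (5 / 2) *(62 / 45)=-44659 / 2124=-21.03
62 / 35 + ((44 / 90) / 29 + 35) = 36.79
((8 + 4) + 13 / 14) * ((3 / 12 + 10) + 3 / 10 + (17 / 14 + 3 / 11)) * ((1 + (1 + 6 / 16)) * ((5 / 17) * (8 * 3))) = 191246229 / 73304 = 2608.95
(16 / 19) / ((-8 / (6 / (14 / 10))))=-0.45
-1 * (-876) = 876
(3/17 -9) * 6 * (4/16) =-225/17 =-13.24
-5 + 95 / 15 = 1.33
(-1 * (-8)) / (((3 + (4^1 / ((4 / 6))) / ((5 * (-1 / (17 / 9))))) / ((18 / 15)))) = 144 / 11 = 13.09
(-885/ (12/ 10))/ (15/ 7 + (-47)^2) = -10325/ 30956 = -0.33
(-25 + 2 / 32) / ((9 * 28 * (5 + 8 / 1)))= -19 / 2496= -0.01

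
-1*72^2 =-5184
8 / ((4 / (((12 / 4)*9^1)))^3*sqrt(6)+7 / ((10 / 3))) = 216955473840 / 56949992683 - 335923200*sqrt(6) / 56949992683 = 3.80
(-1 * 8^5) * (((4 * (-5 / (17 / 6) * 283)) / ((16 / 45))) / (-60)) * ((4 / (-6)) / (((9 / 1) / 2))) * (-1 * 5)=-2272878.43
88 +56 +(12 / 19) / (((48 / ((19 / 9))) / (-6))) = 863 / 6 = 143.83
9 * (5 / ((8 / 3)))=135 / 8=16.88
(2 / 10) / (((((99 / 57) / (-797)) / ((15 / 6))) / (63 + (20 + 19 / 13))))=-2771169 / 143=-19378.80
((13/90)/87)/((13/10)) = 1/783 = 0.00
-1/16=-0.06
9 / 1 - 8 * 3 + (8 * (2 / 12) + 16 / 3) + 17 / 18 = -133 / 18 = -7.39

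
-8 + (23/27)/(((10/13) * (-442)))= -73463/9180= -8.00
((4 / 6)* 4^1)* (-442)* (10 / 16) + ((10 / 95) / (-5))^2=-19945238 / 27075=-736.67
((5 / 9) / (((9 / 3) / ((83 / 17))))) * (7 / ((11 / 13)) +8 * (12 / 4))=147325 / 5049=29.18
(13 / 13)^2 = 1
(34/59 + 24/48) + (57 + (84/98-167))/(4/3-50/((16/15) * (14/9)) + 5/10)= 5534939/1122062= 4.93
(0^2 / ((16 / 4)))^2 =0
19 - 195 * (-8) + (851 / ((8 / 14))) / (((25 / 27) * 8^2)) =10266439 / 6400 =1604.13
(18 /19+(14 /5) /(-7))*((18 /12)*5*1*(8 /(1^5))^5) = 2555904 /19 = 134521.26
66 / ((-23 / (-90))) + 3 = 6009 / 23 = 261.26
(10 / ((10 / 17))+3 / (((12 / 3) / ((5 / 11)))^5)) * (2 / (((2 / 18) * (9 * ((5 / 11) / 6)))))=8410755549 / 18740480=448.80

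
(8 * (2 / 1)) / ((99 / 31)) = 496 / 99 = 5.01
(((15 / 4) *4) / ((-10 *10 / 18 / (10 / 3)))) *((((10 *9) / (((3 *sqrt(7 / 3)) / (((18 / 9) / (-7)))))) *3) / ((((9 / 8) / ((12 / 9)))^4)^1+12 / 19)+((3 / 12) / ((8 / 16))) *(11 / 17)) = -99 / 34+10758389760 *sqrt(21) / 370444753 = 130.17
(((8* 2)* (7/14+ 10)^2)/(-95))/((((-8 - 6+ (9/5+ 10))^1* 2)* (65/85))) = 5.52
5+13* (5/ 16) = 145/ 16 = 9.06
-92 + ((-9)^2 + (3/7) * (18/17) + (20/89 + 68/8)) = -38583/21182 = -1.82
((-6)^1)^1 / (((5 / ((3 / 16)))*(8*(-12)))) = 0.00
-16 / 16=-1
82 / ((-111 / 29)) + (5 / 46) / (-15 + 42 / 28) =-492431 / 22977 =-21.43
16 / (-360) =-2 / 45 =-0.04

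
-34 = -34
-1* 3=-3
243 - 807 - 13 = -577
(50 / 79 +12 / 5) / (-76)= -0.04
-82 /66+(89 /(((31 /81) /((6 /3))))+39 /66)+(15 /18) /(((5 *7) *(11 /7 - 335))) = 2217894829 /4775364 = 464.45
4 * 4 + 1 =17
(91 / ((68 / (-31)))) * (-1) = 2821 / 68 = 41.49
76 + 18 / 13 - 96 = -242 / 13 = -18.62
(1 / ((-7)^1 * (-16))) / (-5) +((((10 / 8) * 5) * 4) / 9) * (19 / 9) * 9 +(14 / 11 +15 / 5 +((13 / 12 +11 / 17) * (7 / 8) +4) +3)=123583279 / 1884960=65.56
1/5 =0.20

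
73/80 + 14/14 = 1.91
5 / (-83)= -5 / 83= -0.06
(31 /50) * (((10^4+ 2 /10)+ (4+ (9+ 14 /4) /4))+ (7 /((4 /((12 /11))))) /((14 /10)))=136518513 /22000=6205.39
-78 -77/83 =-6551/83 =-78.93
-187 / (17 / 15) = -165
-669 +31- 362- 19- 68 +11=-1076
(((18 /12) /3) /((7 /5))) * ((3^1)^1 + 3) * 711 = 1523.57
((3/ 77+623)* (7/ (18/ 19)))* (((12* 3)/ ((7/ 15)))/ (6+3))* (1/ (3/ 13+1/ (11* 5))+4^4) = 210936160990/ 20559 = 10260039.93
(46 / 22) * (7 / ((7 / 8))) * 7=1288 / 11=117.09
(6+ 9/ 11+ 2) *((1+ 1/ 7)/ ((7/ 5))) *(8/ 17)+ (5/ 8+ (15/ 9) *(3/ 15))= 955709/ 219912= 4.35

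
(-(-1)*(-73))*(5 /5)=-73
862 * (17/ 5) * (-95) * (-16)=4454816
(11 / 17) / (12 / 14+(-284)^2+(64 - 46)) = 77 / 9600308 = 0.00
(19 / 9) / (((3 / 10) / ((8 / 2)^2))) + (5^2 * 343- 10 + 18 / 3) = 234457 / 27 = 8683.59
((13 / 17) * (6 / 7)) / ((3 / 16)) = 3.50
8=8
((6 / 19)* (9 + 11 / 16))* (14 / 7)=465 / 76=6.12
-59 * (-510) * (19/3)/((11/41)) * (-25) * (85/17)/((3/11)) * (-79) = 77157028750/3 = 25719009583.33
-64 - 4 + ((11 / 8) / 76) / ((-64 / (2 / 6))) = -7938059 / 116736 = -68.00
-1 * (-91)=91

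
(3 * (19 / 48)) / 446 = 19 / 7136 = 0.00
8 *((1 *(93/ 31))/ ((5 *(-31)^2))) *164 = 3936/ 4805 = 0.82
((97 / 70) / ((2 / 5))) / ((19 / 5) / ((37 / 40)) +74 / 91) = 46657 / 66280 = 0.70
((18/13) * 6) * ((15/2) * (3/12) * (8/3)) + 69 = 110.54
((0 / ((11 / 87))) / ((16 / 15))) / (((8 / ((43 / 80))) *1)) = 0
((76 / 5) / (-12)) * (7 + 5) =-76 / 5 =-15.20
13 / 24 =0.54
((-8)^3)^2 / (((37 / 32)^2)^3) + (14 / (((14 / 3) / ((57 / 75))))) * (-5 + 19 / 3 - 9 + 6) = 1407326134751509 / 12828632045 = 109701.96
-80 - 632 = -712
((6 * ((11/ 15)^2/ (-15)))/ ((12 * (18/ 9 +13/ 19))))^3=-12151136899/ 40796400515625000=-0.00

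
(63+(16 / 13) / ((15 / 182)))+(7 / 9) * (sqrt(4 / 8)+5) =7 * sqrt(2) / 18+3682 / 45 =82.37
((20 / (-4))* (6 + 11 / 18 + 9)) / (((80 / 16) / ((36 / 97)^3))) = -728352 / 912673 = -0.80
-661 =-661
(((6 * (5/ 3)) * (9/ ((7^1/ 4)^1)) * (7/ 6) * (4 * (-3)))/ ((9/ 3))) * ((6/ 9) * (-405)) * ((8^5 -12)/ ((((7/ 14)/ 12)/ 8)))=407537049600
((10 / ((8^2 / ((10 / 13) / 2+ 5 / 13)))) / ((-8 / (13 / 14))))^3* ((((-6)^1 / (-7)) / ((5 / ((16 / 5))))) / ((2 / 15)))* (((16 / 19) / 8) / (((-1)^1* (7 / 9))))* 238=4303125 / 11958747136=0.00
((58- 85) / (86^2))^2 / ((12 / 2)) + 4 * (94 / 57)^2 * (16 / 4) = 15466765915139 / 355445902368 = 43.51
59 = 59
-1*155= -155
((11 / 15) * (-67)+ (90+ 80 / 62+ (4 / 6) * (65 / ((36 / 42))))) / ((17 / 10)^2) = 2586680 / 80631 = 32.08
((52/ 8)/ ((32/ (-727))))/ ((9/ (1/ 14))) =-9451/ 8064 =-1.17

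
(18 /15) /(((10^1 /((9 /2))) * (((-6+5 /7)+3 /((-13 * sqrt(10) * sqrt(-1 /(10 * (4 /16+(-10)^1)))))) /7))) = -1272726 /1746625+27783 * sqrt(39) /1746625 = -0.63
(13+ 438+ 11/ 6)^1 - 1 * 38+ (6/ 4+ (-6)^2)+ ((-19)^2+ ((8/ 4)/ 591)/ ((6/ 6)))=480682/ 591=813.34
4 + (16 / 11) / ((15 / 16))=916 / 165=5.55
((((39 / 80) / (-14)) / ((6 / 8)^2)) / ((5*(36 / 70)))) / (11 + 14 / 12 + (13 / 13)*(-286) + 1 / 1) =13 / 147330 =0.00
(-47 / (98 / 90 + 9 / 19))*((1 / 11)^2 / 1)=-40185 / 161656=-0.25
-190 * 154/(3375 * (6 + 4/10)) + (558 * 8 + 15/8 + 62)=2444321/540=4526.52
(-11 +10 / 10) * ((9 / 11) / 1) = -90 / 11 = -8.18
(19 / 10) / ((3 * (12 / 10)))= 19 / 36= 0.53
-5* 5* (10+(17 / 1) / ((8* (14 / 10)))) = -287.95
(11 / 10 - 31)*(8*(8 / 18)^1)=-4784 / 45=-106.31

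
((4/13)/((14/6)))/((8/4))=6/91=0.07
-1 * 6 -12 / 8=-15 / 2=-7.50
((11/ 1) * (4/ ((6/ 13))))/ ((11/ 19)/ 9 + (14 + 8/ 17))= 277134/ 42253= 6.56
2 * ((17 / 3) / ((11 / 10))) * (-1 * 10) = -3400 / 33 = -103.03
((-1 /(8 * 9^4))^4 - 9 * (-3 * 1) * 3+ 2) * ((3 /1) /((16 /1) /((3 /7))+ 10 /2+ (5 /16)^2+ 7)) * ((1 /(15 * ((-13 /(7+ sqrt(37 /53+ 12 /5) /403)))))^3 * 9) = -581231043931804479542933180584 /277150366600491554856367832255625 - 498197520452459441335418695003 * sqrt(217565) /59196546802198991201771605291478943750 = -0.00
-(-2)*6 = 12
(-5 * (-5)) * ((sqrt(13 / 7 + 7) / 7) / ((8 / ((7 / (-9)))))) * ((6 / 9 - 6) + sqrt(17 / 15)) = 5 * sqrt(434) * (80 - sqrt(255)) / 1512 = 4.41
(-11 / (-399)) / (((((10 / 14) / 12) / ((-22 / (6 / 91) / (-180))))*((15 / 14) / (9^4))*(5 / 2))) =24972948 / 11875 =2102.99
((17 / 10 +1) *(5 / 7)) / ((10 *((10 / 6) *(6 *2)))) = 27 / 2800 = 0.01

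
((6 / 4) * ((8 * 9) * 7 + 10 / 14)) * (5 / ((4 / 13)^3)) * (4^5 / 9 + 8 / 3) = 15131281.71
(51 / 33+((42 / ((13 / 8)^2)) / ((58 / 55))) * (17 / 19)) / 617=15406063 / 631998653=0.02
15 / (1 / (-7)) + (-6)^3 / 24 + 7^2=-65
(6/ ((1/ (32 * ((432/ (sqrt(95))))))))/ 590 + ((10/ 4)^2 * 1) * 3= 41472 * sqrt(95)/ 28025 + 75/ 4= 33.17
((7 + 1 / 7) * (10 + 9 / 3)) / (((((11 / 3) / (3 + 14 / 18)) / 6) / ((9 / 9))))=44200 / 77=574.03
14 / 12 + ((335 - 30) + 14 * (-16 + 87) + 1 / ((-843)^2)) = 1300.17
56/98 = 4/7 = 0.57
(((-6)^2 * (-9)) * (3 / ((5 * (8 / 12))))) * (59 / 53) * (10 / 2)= -86022 / 53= -1623.06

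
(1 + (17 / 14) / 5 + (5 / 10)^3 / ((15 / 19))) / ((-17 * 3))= -1177 / 42840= -0.03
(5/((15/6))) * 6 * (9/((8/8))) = 108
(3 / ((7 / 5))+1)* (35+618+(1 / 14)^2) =1407879 / 686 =2052.30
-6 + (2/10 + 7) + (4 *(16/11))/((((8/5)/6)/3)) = 3666/55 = 66.65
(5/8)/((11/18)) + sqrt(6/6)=89/44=2.02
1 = 1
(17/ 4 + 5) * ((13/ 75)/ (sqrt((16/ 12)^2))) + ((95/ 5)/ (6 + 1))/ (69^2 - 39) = 7953287/ 6610800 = 1.20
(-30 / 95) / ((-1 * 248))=3 / 2356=0.00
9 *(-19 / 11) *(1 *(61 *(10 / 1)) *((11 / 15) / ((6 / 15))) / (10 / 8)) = -13908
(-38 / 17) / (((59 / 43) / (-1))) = 1634 / 1003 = 1.63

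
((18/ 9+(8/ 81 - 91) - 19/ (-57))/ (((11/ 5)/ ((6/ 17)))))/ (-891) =4220/ 264627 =0.02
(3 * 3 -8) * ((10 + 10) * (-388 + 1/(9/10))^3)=-844337923360/729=-1158213886.64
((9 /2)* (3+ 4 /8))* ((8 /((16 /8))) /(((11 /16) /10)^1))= 916.36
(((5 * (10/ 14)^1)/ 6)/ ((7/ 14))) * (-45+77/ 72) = -79075/ 1512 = -52.30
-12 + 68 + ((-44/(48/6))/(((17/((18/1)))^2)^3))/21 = 9399571304/168962983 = 55.63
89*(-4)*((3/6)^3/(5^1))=-89/10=-8.90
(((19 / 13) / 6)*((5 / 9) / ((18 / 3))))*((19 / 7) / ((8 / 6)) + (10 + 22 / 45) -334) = -7696121 / 1061424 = -7.25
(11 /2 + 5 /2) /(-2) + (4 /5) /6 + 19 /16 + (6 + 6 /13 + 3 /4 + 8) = 39101 /3120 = 12.53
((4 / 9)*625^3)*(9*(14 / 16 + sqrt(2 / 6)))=976562500*sqrt(3) / 3 + 1708984375 / 2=1418310809.76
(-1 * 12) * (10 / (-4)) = 30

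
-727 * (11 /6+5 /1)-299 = -31601 /6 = -5266.83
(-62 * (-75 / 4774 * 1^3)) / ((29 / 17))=1275 / 2233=0.57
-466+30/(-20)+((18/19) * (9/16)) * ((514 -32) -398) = -8032/19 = -422.74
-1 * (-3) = 3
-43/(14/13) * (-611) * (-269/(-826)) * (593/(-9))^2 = 32308342996969/936684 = 34492254.59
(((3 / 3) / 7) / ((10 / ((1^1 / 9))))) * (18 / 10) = 1 / 350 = 0.00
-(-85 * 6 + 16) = 494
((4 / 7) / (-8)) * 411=-411 / 14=-29.36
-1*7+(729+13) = 735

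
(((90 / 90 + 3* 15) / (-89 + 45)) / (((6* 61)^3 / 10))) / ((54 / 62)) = -3565 / 14561285112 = -0.00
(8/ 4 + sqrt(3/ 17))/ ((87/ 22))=22*sqrt(51)/ 1479 + 44/ 87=0.61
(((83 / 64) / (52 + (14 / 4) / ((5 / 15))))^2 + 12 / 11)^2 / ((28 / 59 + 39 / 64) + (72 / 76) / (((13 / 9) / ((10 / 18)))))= 0.82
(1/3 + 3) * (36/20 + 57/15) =56/3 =18.67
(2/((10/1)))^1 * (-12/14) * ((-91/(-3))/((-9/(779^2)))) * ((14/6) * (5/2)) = 55222531/27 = 2045278.93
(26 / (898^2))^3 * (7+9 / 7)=0.00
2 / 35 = 0.06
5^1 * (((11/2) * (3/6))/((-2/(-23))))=1265/8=158.12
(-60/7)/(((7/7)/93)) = -5580/7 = -797.14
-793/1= -793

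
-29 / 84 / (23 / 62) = -899 / 966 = -0.93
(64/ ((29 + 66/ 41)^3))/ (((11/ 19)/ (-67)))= -5615131712/ 21743220125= -0.26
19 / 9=2.11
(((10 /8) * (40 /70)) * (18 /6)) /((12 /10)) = 25 /14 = 1.79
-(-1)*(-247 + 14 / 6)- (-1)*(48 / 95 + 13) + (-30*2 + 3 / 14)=-1160879 / 3990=-290.95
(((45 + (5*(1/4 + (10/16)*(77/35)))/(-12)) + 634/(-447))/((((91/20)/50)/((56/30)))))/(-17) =-5114225/98787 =-51.77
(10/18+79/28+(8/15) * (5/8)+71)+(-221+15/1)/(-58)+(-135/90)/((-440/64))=31544341/401940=78.48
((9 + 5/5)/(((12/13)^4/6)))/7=142805/12096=11.81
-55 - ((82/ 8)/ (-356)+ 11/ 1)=-93943/ 1424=-65.97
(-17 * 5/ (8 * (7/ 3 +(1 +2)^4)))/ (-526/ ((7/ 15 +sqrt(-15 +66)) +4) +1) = 853638/ 764848175 +120717 * sqrt(51)/ 489502832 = 0.00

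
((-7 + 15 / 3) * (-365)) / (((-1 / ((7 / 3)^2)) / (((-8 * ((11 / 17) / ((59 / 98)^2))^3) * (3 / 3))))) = 337398724747404221440 / 1865096656004097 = 180901.47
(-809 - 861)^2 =2788900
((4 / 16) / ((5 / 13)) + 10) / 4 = 2.66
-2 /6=-1 /3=-0.33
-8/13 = -0.62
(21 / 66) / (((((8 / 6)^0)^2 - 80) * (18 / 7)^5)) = -117649 / 3284069184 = -0.00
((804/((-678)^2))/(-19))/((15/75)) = -335/727833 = -0.00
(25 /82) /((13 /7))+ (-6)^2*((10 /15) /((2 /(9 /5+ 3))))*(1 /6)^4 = 10007 /47970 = 0.21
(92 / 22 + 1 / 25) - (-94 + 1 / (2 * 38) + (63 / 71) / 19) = 7666449 / 78100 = 98.16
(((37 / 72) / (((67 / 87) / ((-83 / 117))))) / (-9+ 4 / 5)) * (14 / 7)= 445295 / 3856788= 0.12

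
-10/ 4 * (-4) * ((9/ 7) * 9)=115.71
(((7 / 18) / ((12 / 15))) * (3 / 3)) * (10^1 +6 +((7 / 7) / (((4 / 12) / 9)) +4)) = 1645 / 72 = 22.85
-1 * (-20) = 20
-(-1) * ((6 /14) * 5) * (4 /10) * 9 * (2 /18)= 6 /7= 0.86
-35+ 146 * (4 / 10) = 117 / 5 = 23.40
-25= -25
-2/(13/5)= -10/13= -0.77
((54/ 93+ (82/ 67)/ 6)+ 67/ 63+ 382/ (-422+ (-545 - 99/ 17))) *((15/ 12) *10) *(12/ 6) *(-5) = -196850316875/ 1082006919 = -181.93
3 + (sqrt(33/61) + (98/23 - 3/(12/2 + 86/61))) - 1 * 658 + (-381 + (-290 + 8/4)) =-1319.41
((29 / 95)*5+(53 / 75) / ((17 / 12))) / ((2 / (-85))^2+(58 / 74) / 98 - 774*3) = -1008031626 / 1155792489749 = -0.00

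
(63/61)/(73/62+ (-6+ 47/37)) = -144522/497089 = -0.29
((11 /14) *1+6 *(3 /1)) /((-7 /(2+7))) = -2367 /98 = -24.15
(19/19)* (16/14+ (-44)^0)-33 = -216/7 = -30.86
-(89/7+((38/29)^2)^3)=-17.78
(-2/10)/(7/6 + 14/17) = -102/1015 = -0.10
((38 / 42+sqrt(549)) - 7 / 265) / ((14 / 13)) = 31772 / 38955+39 * sqrt(61) / 14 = 22.57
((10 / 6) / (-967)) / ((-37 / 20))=100 / 107337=0.00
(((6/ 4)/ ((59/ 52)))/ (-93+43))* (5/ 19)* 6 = -234/ 5605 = -0.04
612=612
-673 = -673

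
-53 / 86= -0.62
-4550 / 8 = -2275 / 4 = -568.75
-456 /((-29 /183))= 83448 /29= 2877.52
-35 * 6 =-210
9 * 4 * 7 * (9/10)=1134/5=226.80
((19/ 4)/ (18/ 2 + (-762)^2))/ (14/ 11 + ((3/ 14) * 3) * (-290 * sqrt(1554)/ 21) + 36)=-466697 * sqrt(1554)/ 778122037408920-2939167/ 1167183056113380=-0.00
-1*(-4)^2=-16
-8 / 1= -8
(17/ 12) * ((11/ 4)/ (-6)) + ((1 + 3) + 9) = 3557/ 288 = 12.35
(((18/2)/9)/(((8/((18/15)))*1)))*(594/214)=891/2140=0.42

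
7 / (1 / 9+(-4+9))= 63 / 46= 1.37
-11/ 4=-2.75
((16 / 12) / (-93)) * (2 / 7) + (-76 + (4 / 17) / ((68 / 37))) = -42825743 / 564417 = -75.88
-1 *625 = -625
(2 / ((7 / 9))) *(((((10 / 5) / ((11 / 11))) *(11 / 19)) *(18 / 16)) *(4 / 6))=297 / 133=2.23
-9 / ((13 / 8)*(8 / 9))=-81 / 13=-6.23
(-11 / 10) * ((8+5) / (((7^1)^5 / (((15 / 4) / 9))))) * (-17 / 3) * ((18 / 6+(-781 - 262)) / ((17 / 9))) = -18590 / 16807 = -1.11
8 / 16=1 / 2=0.50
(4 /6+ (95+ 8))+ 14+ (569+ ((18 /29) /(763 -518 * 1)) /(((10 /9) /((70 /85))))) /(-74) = 2106403639 /19153050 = 109.98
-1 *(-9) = 9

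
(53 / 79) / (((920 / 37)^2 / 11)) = 0.01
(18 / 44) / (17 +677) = 9 / 15268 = 0.00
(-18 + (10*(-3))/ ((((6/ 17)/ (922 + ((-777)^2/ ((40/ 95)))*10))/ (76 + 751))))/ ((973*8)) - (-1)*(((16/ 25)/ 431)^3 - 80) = -5043942280094980868826319/ 38950645121500000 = -129495731.44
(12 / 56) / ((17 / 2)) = 3 / 119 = 0.03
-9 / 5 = -1.80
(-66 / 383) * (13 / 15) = -286 / 1915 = -0.15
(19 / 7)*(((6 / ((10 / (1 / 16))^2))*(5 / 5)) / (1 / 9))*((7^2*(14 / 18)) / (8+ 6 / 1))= 399 / 25600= 0.02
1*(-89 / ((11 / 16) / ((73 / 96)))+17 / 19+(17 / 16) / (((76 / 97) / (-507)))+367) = -882985 / 2112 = -418.08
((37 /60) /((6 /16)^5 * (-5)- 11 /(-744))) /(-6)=4698112 /1019085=4.61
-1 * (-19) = 19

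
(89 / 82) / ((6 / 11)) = 979 / 492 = 1.99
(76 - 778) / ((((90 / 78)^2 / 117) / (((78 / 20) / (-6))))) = 10024911 / 250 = 40099.64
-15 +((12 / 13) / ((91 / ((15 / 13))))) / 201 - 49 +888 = 849043892 / 1030393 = 824.00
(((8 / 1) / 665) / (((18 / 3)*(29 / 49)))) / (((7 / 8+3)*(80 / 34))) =476 / 1281075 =0.00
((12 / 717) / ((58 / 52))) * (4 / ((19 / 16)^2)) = 106496 / 2502091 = 0.04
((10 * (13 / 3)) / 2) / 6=65 / 18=3.61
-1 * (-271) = 271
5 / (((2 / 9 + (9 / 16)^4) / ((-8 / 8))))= -2949120 / 190121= -15.51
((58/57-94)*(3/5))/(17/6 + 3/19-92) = 6360/10147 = 0.63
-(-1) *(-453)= -453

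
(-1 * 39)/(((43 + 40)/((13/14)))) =-507/1162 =-0.44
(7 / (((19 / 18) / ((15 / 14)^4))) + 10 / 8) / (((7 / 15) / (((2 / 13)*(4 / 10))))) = 1562385 / 1186094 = 1.32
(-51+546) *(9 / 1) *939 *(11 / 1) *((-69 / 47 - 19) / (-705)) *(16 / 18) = 2623235472 / 2209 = 1187521.72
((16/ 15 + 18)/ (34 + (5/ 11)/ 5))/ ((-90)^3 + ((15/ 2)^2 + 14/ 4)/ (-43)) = -541112/ 705308844375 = -0.00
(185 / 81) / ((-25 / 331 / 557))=-6821579 / 405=-16843.40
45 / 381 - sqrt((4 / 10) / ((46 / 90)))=15 / 127 - 3 * sqrt(46) / 23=-0.77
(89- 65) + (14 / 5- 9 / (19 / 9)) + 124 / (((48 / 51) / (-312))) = -3902929 / 95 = -41083.46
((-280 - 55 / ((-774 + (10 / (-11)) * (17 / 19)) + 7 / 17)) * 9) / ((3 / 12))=-27727570980 / 2751449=-10077.44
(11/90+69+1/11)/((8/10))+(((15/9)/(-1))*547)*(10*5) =-36033479/792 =-45496.82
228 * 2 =456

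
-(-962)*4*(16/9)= 61568/9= 6840.89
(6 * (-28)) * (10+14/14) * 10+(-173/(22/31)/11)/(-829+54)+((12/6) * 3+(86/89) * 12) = -9941066303/538450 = -18462.38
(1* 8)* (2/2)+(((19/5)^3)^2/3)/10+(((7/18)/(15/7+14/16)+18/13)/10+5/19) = 491188409173/4515468750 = 108.78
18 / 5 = 3.60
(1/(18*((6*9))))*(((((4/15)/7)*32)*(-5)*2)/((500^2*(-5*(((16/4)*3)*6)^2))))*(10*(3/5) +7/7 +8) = 1/34445250000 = 0.00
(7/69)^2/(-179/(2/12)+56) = -49/4846698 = -0.00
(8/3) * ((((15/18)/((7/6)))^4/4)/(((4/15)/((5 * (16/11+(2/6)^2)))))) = 2421875/475398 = 5.09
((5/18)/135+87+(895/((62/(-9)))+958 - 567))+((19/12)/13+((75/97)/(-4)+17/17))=6630593629/18998226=349.01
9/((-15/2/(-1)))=6/5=1.20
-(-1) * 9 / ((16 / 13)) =117 / 16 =7.31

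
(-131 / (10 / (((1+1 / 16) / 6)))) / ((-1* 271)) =2227 / 260160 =0.01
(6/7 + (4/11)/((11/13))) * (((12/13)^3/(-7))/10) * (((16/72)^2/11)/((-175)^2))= -27904/13164414388125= -0.00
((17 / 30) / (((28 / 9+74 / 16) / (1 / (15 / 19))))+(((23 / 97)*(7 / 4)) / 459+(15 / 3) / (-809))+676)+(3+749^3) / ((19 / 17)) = 14331224362629166746419 / 38119020938100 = 375959927.88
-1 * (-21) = 21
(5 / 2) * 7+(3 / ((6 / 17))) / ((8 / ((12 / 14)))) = 1031 / 56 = 18.41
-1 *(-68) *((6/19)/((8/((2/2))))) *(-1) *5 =-255/19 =-13.42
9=9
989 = 989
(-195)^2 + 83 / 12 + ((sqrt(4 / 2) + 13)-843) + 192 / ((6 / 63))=sqrt(2) + 470615 / 12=39219.33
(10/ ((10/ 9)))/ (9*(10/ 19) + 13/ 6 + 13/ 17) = 17442/ 14861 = 1.17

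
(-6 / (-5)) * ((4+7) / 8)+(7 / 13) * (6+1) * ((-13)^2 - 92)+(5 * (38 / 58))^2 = 302.61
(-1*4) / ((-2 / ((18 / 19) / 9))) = 0.21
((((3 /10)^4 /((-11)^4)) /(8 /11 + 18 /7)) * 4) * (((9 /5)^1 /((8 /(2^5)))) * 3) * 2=15309 /528240625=0.00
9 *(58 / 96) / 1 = 87 / 16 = 5.44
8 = 8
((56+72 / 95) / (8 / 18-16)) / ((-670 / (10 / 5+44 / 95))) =1419444 / 105818125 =0.01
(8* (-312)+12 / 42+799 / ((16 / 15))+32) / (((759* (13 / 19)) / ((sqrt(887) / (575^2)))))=-3648779* sqrt(887) / 365375010000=-0.00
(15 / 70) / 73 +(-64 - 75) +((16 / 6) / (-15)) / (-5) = -31954199 / 229950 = -138.96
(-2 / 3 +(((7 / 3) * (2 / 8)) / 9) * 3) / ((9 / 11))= -0.58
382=382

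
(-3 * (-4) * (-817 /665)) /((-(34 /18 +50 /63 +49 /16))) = 74304 /28955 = 2.57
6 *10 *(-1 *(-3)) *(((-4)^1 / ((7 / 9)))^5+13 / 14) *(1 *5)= -54405512550 / 16807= -3237074.58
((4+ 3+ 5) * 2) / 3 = 8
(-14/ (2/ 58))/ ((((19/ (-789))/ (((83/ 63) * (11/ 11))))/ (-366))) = -154462004/ 19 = -8129579.16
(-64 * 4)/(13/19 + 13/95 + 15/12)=-97280/787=-123.61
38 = 38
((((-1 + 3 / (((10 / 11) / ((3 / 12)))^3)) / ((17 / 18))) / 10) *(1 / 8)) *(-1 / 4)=540063 / 174080000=0.00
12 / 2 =6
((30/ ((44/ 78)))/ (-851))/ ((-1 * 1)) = 585/ 9361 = 0.06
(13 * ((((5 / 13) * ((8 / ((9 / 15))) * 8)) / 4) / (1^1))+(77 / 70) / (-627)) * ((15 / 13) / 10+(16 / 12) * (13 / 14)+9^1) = 20458207 / 14820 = 1380.45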